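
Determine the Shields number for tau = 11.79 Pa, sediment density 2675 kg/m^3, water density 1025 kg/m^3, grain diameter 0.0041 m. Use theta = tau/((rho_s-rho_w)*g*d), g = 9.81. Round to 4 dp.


theta = tau / ((rho_s - rho_w) * g * d)
rho_s - rho_w = 2675 - 1025 = 1650
Denominator = 1650 * 9.81 * 0.0041 = 66.364650
theta = 11.79 / 66.364650
theta = 0.1777

0.1777


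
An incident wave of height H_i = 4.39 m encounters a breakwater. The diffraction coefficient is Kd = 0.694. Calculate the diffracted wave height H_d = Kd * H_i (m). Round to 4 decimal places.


H_d = Kd * H_i
H_d = 0.694 * 4.39
H_d = 3.0467 m

3.0467


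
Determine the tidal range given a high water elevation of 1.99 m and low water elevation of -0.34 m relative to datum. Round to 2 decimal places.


Tidal range = High water - Low water
Tidal range = 1.99 - (-0.34)
Tidal range = 2.33 m

2.33


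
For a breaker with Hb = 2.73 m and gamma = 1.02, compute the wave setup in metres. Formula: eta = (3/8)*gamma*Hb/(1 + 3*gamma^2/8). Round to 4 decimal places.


eta = (3/8) * gamma * Hb / (1 + 3*gamma^2/8)
Numerator = (3/8) * 1.02 * 2.73 = 1.044225
Denominator = 1 + 3*1.02^2/8 = 1 + 0.390150 = 1.390150
eta = 1.044225 / 1.390150
eta = 0.7512 m

0.7512


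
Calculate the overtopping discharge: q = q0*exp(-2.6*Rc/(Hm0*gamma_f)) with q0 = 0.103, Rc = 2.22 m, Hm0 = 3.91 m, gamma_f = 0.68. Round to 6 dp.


q = q0 * exp(-2.6 * Rc / (Hm0 * gamma_f))
Exponent = -2.6 * 2.22 / (3.91 * 0.68)
= -2.6 * 2.22 / 2.6588
= -2.170904
exp(-2.170904) = 0.114074
q = 0.103 * 0.114074
q = 0.011750 m^3/s/m

0.011750


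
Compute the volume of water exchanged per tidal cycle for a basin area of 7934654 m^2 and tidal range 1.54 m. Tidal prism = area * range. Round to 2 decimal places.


Tidal prism = Area * Tidal range
P = 7934654 * 1.54
P = 12219367.16 m^3

12219367.16


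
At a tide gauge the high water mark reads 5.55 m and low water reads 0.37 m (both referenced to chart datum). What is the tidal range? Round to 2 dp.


Tidal range = High water - Low water
Tidal range = 5.55 - (0.37)
Tidal range = 5.18 m

5.18


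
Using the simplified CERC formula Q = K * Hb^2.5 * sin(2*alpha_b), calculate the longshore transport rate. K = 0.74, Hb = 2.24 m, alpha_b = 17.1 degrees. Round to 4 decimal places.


Q = K * Hb^2.5 * sin(2 * alpha_b)
Hb^2.5 = 2.24^2.5 = 7.509656
sin(2 * 17.1) = sin(34.2) = 0.562083
Q = 0.74 * 7.509656 * 0.562083
Q = 3.1236 m^3/s

3.1236


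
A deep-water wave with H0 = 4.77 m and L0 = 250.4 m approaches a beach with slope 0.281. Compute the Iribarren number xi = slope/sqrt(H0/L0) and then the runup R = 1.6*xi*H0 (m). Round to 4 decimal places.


xi = slope / sqrt(H0/L0)
H0/L0 = 4.77/250.4 = 0.019050
sqrt(0.019050) = 0.138020
xi = 0.281 / 0.138020 = 2.035937
R = 1.6 * xi * H0 = 1.6 * 2.035937 * 4.77
R = 15.5383 m

15.5383


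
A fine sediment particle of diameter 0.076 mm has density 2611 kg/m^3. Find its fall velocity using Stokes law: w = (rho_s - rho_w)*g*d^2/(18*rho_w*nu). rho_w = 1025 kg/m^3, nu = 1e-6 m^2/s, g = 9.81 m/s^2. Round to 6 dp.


w = (rho_s - rho_w) * g * d^2 / (18 * rho_w * nu)
d = 0.076 mm = 0.000076 m
rho_s - rho_w = 2611 - 1025 = 1586
Numerator = 1586 * 9.81 * (0.000076)^2 = 0.000089866820
Denominator = 18 * 1025 * 1e-6 = 0.018450
w = 0.004871 m/s

0.004871


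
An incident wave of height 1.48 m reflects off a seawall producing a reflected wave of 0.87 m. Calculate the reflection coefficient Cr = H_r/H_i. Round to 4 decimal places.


Cr = H_r / H_i
Cr = 0.87 / 1.48
Cr = 0.5878

0.5878


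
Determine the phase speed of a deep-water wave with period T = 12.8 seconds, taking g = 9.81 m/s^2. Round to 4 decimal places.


We use the deep-water celerity formula:
C = g * T / (2 * pi)
C = 9.81 * 12.8 / (2 * 3.14159...)
C = 125.568000 / 6.283185
C = 19.9848 m/s

19.9848


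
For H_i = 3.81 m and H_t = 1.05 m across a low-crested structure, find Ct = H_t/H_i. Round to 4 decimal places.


Ct = H_t / H_i
Ct = 1.05 / 3.81
Ct = 0.2756

0.2756


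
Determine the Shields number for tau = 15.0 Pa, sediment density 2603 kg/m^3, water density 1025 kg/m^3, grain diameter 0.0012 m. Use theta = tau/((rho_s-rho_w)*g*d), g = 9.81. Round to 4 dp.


theta = tau / ((rho_s - rho_w) * g * d)
rho_s - rho_w = 2603 - 1025 = 1578
Denominator = 1578 * 9.81 * 0.0012 = 18.576216
theta = 15.0 / 18.576216
theta = 0.8075

0.8075


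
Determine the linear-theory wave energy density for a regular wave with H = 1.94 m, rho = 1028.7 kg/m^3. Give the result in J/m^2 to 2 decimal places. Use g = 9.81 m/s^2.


E = (1/8) * rho * g * H^2
E = (1/8) * 1028.7 * 9.81 * 1.94^2
E = 0.125 * 1028.7 * 9.81 * 3.7636
E = 4747.57 J/m^2

4747.57


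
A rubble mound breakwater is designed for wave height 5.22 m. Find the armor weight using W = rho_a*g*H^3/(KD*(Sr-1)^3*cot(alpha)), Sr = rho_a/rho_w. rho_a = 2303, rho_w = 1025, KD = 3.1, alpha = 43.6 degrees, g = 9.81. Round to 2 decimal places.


Sr = rho_a / rho_w = 2303 / 1025 = 2.246829
(Sr - 1) = 1.246829
(Sr - 1)^3 = 1.938300
cot(43.6) = 1 / tan(43.6) = 1 / 0.952287 = 1.050103
Numerator = 2303 * 9.81 * 5.22^3 = 3213471.5134
Denominator = 3.1 * 1.938300 * 1.050103 = 6.309788
W = 3213471.5134 / 6.309788
W = 509283.62 N

509283.62


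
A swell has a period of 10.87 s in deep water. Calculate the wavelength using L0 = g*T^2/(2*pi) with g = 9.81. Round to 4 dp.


L0 = g * T^2 / (2 * pi)
L0 = 9.81 * 10.87^2 / (2 * pi)
L0 = 9.81 * 118.1569 / 6.28319
L0 = 1159.1192 / 6.28319
L0 = 184.4795 m

184.4795


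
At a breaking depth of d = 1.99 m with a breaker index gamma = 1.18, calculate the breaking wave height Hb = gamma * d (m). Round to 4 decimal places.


Hb = gamma * d
Hb = 1.18 * 1.99
Hb = 2.3482 m

2.3482


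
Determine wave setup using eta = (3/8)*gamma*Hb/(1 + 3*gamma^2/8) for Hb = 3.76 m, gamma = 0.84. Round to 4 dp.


eta = (3/8) * gamma * Hb / (1 + 3*gamma^2/8)
Numerator = (3/8) * 0.84 * 3.76 = 1.184400
Denominator = 1 + 3*0.84^2/8 = 1 + 0.264600 = 1.264600
eta = 1.184400 / 1.264600
eta = 0.9366 m

0.9366


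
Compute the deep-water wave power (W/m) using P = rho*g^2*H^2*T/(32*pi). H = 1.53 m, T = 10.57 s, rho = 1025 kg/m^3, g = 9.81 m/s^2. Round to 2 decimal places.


P = rho * g^2 * H^2 * T / (32 * pi)
P = 1025 * 9.81^2 * 1.53^2 * 10.57 / (32 * pi)
P = 1025 * 96.2361 * 2.3409 * 10.57 / 100.53096
P = 24278.39 W/m

24278.39


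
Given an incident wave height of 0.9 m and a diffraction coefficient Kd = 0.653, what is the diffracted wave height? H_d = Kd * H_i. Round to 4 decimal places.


H_d = Kd * H_i
H_d = 0.653 * 0.9
H_d = 0.5877 m

0.5877


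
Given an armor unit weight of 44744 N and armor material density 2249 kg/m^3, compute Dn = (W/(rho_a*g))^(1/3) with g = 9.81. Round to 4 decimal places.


V = W / (rho_a * g)
V = 44744 / (2249 * 9.81)
V = 44744 / 22062.69
V = 2.028039 m^3
Dn = V^(1/3) = 2.028039^(1/3)
Dn = 1.2658 m

1.2658


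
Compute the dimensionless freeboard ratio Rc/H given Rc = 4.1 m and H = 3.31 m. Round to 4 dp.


Relative freeboard = Rc / H
= 4.1 / 3.31
= 1.2387

1.2387


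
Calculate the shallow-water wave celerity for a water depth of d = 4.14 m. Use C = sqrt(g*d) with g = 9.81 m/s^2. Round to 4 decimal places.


Using the shallow-water approximation:
C = sqrt(g * d) = sqrt(9.81 * 4.14)
C = sqrt(40.6134)
C = 6.3729 m/s

6.3729


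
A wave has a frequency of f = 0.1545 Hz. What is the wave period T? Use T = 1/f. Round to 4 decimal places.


T = 1 / f
T = 1 / 0.1545
T = 6.4725 s

6.4725


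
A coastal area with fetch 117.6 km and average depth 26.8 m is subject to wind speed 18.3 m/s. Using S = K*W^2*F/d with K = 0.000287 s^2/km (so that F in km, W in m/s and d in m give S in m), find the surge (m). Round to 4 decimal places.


S = K * W^2 * F / d
W^2 = 18.3^2 = 334.89
S = 0.000287 * 334.89 * 117.6 / 26.8
Numerator = 0.000287 * 334.89 * 117.6 = 11.302939
S = 11.302939 / 26.8 = 0.4218 m

0.4218


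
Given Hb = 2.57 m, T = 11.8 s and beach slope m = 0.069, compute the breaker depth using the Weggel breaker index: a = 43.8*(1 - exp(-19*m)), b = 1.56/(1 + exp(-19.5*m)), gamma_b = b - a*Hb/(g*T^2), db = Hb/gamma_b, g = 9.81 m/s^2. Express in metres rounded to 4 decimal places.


a = 43.8 * (1 - exp(-19 * m))
exp(-19 * 0.069) = exp(-1.3110) = 0.269550
a = 43.8 * (1 - 0.269550) = 31.993694
b = 1.56 / (1 + exp(-19.5 * m))
exp(-19.5 * 0.069) = exp(-1.3455) = 0.260409
b = 1.56 / (1 + 0.260409) = 1.237693
Hb / (g * T^2) = 2.57 / (9.81 * 11.8^2) = 2.57 / 1365.9444 = 0.00188148
gamma_b = b - a * Hb/(g*T^2) = 1.237693 - 31.993694 * 0.00188148 = 1.177497
db = Hb / gamma_b = 2.57 / 1.177497
db = 2.1826 m

2.1826


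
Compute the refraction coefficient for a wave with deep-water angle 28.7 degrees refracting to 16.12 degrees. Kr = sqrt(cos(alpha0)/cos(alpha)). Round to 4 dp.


Kr = sqrt(cos(alpha0) / cos(alpha))
cos(28.7) = 0.877146
cos(16.12) = 0.960682
Kr = sqrt(0.877146 / 0.960682)
Kr = sqrt(0.913045)
Kr = 0.9555

0.9555


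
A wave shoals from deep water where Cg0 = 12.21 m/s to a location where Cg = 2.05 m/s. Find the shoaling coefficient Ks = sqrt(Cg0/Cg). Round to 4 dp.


Ks = sqrt(Cg0 / Cg)
Ks = sqrt(12.21 / 2.05)
Ks = sqrt(5.9561)
Ks = 2.4405

2.4405


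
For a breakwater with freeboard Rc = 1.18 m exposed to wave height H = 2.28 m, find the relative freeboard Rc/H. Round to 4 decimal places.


Relative freeboard = Rc / H
= 1.18 / 2.28
= 0.5175

0.5175


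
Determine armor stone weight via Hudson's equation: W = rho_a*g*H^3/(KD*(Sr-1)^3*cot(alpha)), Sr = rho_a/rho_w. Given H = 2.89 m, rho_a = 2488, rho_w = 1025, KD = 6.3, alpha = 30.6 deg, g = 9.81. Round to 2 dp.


Sr = rho_a / rho_w = 2488 / 1025 = 2.427317
(Sr - 1) = 1.427317
(Sr - 1)^3 = 2.907779
cot(30.6) = 1 / tan(30.6) = 1 / 0.591398 = 1.690908
Numerator = 2488 * 9.81 * 2.89^3 = 589132.4051
Denominator = 6.3 * 2.907779 * 1.690908 = 30.975749
W = 589132.4051 / 30.975749
W = 19019.15 N

19019.15


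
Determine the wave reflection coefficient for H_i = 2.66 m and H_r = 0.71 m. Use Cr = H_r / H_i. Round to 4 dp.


Cr = H_r / H_i
Cr = 0.71 / 2.66
Cr = 0.2669

0.2669


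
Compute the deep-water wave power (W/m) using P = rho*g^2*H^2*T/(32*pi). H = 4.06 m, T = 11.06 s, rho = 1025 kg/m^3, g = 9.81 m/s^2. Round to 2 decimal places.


P = rho * g^2 * H^2 * T / (32 * pi)
P = 1025 * 9.81^2 * 4.06^2 * 11.06 / (32 * pi)
P = 1025 * 96.2361 * 16.4836 * 11.06 / 100.53096
P = 178883.06 W/m

178883.06


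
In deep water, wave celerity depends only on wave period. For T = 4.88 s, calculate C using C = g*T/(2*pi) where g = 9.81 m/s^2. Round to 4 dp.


We use the deep-water celerity formula:
C = g * T / (2 * pi)
C = 9.81 * 4.88 / (2 * 3.14159...)
C = 47.872800 / 6.283185
C = 7.6192 m/s

7.6192


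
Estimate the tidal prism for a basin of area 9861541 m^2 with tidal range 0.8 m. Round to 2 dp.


Tidal prism = Area * Tidal range
P = 9861541 * 0.8
P = 7889232.80 m^3

7889232.80


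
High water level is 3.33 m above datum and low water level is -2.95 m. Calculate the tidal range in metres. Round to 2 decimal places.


Tidal range = High water - Low water
Tidal range = 3.33 - (-2.95)
Tidal range = 6.28 m

6.28


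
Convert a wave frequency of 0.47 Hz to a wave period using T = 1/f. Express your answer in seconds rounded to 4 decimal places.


T = 1 / f
T = 1 / 0.47
T = 2.1277 s

2.1277


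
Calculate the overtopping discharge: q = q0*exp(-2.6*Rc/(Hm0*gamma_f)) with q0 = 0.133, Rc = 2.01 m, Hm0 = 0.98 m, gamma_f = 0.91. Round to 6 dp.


q = q0 * exp(-2.6 * Rc / (Hm0 * gamma_f))
Exponent = -2.6 * 2.01 / (0.98 * 0.91)
= -2.6 * 2.01 / 0.8918
= -5.860058
exp(-5.860058) = 0.002851
q = 0.133 * 0.002851
q = 0.000379 m^3/s/m

0.000379


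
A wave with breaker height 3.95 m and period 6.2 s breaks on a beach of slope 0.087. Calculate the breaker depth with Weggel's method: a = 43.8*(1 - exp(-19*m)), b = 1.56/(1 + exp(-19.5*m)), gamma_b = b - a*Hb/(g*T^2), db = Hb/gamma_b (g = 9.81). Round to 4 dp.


a = 43.8 * (1 - exp(-19 * m))
exp(-19 * 0.087) = exp(-1.6530) = 0.191475
a = 43.8 * (1 - 0.191475) = 35.413412
b = 1.56 / (1 + exp(-19.5 * m))
exp(-19.5 * 0.087) = exp(-1.6965) = 0.183324
b = 1.56 / (1 + 0.183324) = 1.318320
Hb / (g * T^2) = 3.95 / (9.81 * 6.2^2) = 3.95 / 377.0964 = 0.01047478
gamma_b = b - a * Hb/(g*T^2) = 1.318320 - 35.413412 * 0.01047478 = 0.947373
db = Hb / gamma_b = 3.95 / 0.947373
db = 4.1694 m

4.1694


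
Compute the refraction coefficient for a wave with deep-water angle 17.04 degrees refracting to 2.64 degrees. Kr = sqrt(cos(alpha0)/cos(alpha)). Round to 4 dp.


Kr = sqrt(cos(alpha0) / cos(alpha))
cos(17.04) = 0.956100
cos(2.64) = 0.998939
Kr = sqrt(0.956100 / 0.998939)
Kr = sqrt(0.957116)
Kr = 0.9783

0.9783


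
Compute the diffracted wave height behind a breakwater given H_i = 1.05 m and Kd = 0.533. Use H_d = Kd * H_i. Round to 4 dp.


H_d = Kd * H_i
H_d = 0.533 * 1.05
H_d = 0.5597 m

0.5597


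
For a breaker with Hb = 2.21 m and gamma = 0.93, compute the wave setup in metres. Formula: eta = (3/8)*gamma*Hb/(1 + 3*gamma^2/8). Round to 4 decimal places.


eta = (3/8) * gamma * Hb / (1 + 3*gamma^2/8)
Numerator = (3/8) * 0.93 * 2.21 = 0.770737
Denominator = 1 + 3*0.93^2/8 = 1 + 0.324338 = 1.324338
eta = 0.770737 / 1.324338
eta = 0.5820 m

0.5820


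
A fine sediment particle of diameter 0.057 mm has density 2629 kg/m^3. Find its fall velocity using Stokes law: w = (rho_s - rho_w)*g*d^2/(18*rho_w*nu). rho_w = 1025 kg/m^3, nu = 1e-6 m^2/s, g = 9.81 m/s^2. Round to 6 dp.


w = (rho_s - rho_w) * g * d^2 / (18 * rho_w * nu)
d = 0.057 mm = 0.000057 m
rho_s - rho_w = 2629 - 1025 = 1604
Numerator = 1604 * 9.81 * (0.000057)^2 = 0.000051123795
Denominator = 18 * 1025 * 1e-6 = 0.018450
w = 0.002771 m/s

0.002771


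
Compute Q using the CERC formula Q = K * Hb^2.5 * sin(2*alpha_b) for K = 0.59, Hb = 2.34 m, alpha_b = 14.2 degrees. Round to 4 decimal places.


Q = K * Hb^2.5 * sin(2 * alpha_b)
Hb^2.5 = 2.34^2.5 = 8.376057
sin(2 * 14.2) = sin(28.4) = 0.475624
Q = 0.59 * 8.376057 * 0.475624
Q = 2.3505 m^3/s

2.3505


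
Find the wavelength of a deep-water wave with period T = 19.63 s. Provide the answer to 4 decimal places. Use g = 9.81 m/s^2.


L0 = g * T^2 / (2 * pi)
L0 = 9.81 * 19.63^2 / (2 * pi)
L0 = 9.81 * 385.3369 / 6.28319
L0 = 3780.1550 / 6.28319
L0 = 601.6304 m

601.6304


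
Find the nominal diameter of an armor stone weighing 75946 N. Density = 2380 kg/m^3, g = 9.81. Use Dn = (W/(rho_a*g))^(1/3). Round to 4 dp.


V = W / (rho_a * g)
V = 75946 / (2380 * 9.81)
V = 75946 / 23347.80
V = 3.252812 m^3
Dn = V^(1/3) = 3.252812^(1/3)
Dn = 1.4817 m

1.4817


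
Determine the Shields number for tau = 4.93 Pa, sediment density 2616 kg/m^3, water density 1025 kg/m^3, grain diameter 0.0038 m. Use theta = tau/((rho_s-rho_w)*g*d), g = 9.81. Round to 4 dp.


theta = tau / ((rho_s - rho_w) * g * d)
rho_s - rho_w = 2616 - 1025 = 1591
Denominator = 1591 * 9.81 * 0.0038 = 59.309298
theta = 4.93 / 59.309298
theta = 0.0831

0.0831


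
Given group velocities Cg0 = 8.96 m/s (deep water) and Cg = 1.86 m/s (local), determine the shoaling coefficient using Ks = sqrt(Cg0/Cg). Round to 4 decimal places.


Ks = sqrt(Cg0 / Cg)
Ks = sqrt(8.96 / 1.86)
Ks = sqrt(4.8172)
Ks = 2.1948

2.1948


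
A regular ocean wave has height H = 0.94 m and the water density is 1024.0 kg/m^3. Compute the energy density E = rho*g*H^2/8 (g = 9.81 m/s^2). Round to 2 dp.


E = (1/8) * rho * g * H^2
E = (1/8) * 1024.0 * 9.81 * 0.94^2
E = 0.125 * 1024.0 * 9.81 * 0.8836
E = 1109.52 J/m^2

1109.52


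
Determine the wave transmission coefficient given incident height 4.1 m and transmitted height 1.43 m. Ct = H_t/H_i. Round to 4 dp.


Ct = H_t / H_i
Ct = 1.43 / 4.1
Ct = 0.3488

0.3488


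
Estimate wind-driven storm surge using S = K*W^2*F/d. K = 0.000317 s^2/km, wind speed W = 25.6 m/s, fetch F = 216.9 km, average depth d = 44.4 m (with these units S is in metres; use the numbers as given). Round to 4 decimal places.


S = K * W^2 * F / d
W^2 = 25.6^2 = 655.36
S = 0.000317 * 655.36 * 216.9 / 44.4
Numerator = 0.000317 * 655.36 * 216.9 = 45.060784
S = 45.060784 / 44.4 = 1.0149 m

1.0149


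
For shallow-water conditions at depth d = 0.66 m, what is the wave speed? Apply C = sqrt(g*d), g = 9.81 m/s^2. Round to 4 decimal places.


Using the shallow-water approximation:
C = sqrt(g * d) = sqrt(9.81 * 0.66)
C = sqrt(6.4746)
C = 2.5445 m/s

2.5445


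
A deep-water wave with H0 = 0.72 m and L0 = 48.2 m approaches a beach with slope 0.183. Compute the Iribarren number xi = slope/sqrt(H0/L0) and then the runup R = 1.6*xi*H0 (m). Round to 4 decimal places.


xi = slope / sqrt(H0/L0)
H0/L0 = 0.72/48.2 = 0.014938
sqrt(0.014938) = 0.122220
xi = 0.183 / 0.122220 = 1.497298
R = 1.6 * xi * H0 = 1.6 * 1.497298 * 0.72
R = 1.7249 m

1.7249


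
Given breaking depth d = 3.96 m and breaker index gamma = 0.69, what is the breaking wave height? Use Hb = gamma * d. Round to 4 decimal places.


Hb = gamma * d
Hb = 0.69 * 3.96
Hb = 2.7324 m

2.7324


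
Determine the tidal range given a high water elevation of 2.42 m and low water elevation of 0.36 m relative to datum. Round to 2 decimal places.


Tidal range = High water - Low water
Tidal range = 2.42 - (0.36)
Tidal range = 2.06 m

2.06


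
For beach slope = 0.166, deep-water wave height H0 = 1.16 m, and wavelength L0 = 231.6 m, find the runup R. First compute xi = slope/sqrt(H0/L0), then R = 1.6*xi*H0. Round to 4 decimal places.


xi = slope / sqrt(H0/L0)
H0/L0 = 1.16/231.6 = 0.005009
sqrt(0.005009) = 0.070772
xi = 0.166 / 0.070772 = 2.345570
R = 1.6 * xi * H0 = 1.6 * 2.345570 * 1.16
R = 4.3534 m

4.3534


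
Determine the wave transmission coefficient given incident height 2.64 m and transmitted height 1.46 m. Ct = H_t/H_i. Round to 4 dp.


Ct = H_t / H_i
Ct = 1.46 / 2.64
Ct = 0.5530

0.5530


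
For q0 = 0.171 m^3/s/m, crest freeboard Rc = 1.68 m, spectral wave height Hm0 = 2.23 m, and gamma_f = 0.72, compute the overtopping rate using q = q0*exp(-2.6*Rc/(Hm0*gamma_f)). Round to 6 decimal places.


q = q0 * exp(-2.6 * Rc / (Hm0 * gamma_f))
Exponent = -2.6 * 1.68 / (2.23 * 0.72)
= -2.6 * 1.68 / 1.6056
= -2.720478
exp(-2.720478) = 0.065843
q = 0.171 * 0.065843
q = 0.011259 m^3/s/m

0.011259


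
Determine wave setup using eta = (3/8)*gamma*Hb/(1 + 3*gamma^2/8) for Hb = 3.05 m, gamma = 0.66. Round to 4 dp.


eta = (3/8) * gamma * Hb / (1 + 3*gamma^2/8)
Numerator = (3/8) * 0.66 * 3.05 = 0.754875
Denominator = 1 + 3*0.66^2/8 = 1 + 0.163350 = 1.163350
eta = 0.754875 / 1.163350
eta = 0.6489 m

0.6489


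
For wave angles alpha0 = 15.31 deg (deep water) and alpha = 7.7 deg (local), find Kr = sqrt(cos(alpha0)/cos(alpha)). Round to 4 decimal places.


Kr = sqrt(cos(alpha0) / cos(alpha))
cos(15.31) = 0.964511
cos(7.7) = 0.990983
Kr = sqrt(0.964511 / 0.990983)
Kr = sqrt(0.973287)
Kr = 0.9866

0.9866


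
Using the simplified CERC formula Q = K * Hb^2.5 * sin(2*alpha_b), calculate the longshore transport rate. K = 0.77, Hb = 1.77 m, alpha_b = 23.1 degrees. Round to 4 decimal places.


Q = K * Hb^2.5 * sin(2 * alpha_b)
Hb^2.5 = 1.77^2.5 = 4.168052
sin(2 * 23.1) = sin(46.2) = 0.721760
Q = 0.77 * 4.168052 * 0.721760
Q = 2.3164 m^3/s

2.3164


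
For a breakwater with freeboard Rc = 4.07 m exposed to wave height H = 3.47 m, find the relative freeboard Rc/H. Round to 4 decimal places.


Relative freeboard = Rc / H
= 4.07 / 3.47
= 1.1729

1.1729


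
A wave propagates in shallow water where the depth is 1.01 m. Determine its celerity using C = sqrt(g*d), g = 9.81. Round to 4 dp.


Using the shallow-water approximation:
C = sqrt(g * d) = sqrt(9.81 * 1.01)
C = sqrt(9.9081)
C = 3.1477 m/s

3.1477


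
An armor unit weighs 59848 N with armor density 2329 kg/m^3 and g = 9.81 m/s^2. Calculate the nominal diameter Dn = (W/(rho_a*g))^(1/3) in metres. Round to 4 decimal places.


V = W / (rho_a * g)
V = 59848 / (2329 * 9.81)
V = 59848 / 22847.49
V = 2.619456 m^3
Dn = V^(1/3) = 2.619456^(1/3)
Dn = 1.3785 m

1.3785


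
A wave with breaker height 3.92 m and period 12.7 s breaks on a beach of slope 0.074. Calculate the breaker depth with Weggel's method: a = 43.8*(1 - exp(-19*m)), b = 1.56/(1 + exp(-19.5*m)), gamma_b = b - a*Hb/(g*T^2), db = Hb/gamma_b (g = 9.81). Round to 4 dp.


a = 43.8 * (1 - exp(-19 * m))
exp(-19 * 0.074) = exp(-1.4060) = 0.245122
a = 43.8 * (1 - 0.245122) = 33.063665
b = 1.56 / (1 + exp(-19.5 * m))
exp(-19.5 * 0.074) = exp(-1.4430) = 0.236218
b = 1.56 / (1 + 0.236218) = 1.261913
Hb / (g * T^2) = 3.92 / (9.81 * 12.7^2) = 3.92 / 1582.2549 = 0.00247748
gamma_b = b - a * Hb/(g*T^2) = 1.261913 - 33.063665 * 0.00247748 = 1.179999
db = Hb / gamma_b = 3.92 / 1.179999
db = 3.3220 m

3.3220


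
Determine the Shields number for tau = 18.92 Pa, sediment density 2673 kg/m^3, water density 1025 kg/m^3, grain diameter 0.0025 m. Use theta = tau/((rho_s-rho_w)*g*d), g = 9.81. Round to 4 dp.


theta = tau / ((rho_s - rho_w) * g * d)
rho_s - rho_w = 2673 - 1025 = 1648
Denominator = 1648 * 9.81 * 0.0025 = 40.417200
theta = 18.92 / 40.417200
theta = 0.4681

0.4681


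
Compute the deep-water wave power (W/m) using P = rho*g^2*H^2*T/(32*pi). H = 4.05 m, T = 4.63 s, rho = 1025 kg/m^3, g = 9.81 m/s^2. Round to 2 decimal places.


P = rho * g^2 * H^2 * T / (32 * pi)
P = 1025 * 9.81^2 * 4.05^2 * 4.63 / (32 * pi)
P = 1025 * 96.2361 * 16.4025 * 4.63 / 100.53096
P = 74516.61 W/m

74516.61


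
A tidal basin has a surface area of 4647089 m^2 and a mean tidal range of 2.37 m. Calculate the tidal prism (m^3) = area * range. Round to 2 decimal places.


Tidal prism = Area * Tidal range
P = 4647089 * 2.37
P = 11013600.93 m^3

11013600.93


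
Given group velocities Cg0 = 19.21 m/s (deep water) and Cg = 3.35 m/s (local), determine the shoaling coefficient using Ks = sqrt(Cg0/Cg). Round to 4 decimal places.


Ks = sqrt(Cg0 / Cg)
Ks = sqrt(19.21 / 3.35)
Ks = sqrt(5.7343)
Ks = 2.3946

2.3946


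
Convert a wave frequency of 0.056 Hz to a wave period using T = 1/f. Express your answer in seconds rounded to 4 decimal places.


T = 1 / f
T = 1 / 0.056
T = 17.8571 s

17.8571


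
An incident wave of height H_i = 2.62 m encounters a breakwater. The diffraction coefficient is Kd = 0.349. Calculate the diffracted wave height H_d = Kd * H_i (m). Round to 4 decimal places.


H_d = Kd * H_i
H_d = 0.349 * 2.62
H_d = 0.9144 m

0.9144


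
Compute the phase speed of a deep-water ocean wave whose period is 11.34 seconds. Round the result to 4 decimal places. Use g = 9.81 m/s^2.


We use the deep-water celerity formula:
C = g * T / (2 * pi)
C = 9.81 * 11.34 / (2 * 3.14159...)
C = 111.245400 / 6.283185
C = 17.7053 m/s

17.7053


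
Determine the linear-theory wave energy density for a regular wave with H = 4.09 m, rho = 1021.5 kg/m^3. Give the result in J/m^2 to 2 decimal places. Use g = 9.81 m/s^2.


E = (1/8) * rho * g * H^2
E = (1/8) * 1021.5 * 9.81 * 4.09^2
E = 0.125 * 1021.5 * 9.81 * 16.7281
E = 20953.86 J/m^2

20953.86


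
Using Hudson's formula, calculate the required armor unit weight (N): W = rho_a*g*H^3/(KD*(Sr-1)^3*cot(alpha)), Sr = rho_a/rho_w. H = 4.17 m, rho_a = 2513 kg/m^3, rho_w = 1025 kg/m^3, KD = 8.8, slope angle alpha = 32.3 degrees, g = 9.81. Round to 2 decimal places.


Sr = rho_a / rho_w = 2513 / 1025 = 2.451707
(Sr - 1) = 1.451707
(Sr - 1)^3 = 3.059407
cot(32.3) = 1 / tan(32.3) = 1 / 0.632174 = 1.581844
Numerator = 2513 * 9.81 * 4.17^3 = 1787597.1801
Denominator = 8.8 * 3.059407 * 1.581844 = 42.587623
W = 1787597.1801 / 42.587623
W = 41974.57 N

41974.57


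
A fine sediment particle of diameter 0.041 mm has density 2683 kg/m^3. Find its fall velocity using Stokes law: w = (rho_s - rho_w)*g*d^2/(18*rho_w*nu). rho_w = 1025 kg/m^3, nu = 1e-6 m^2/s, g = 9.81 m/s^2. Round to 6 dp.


w = (rho_s - rho_w) * g * d^2 / (18 * rho_w * nu)
d = 0.041 mm = 0.000041 m
rho_s - rho_w = 2683 - 1025 = 1658
Numerator = 1658 * 9.81 * (0.000041)^2 = 0.000027341431
Denominator = 18 * 1025 * 1e-6 = 0.018450
w = 0.001482 m/s

0.001482


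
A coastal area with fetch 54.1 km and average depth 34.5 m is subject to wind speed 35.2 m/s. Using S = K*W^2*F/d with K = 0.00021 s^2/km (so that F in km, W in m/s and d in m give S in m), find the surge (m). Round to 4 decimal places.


S = K * W^2 * F / d
W^2 = 35.2^2 = 1239.04
S = 0.00021 * 1239.04 * 54.1 / 34.5
Numerator = 0.00021 * 1239.04 * 54.1 = 14.076733
S = 14.076733 / 34.5 = 0.4080 m

0.4080


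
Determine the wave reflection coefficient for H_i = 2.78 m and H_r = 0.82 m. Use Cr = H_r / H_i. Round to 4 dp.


Cr = H_r / H_i
Cr = 0.82 / 2.78
Cr = 0.2950

0.2950


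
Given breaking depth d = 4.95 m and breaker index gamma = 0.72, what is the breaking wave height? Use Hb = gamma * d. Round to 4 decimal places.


Hb = gamma * d
Hb = 0.72 * 4.95
Hb = 3.5640 m

3.5640


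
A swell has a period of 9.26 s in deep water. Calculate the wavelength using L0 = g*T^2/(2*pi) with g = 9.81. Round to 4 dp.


L0 = g * T^2 / (2 * pi)
L0 = 9.81 * 9.26^2 / (2 * pi)
L0 = 9.81 * 85.7476 / 6.28319
L0 = 841.1840 / 6.28319
L0 = 133.8786 m

133.8786


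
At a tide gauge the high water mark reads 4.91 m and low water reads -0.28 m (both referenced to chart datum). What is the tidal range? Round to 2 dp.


Tidal range = High water - Low water
Tidal range = 4.91 - (-0.28)
Tidal range = 5.19 m

5.19


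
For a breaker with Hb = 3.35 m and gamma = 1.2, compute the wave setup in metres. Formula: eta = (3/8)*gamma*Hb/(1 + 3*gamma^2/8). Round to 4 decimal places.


eta = (3/8) * gamma * Hb / (1 + 3*gamma^2/8)
Numerator = (3/8) * 1.2 * 3.35 = 1.507500
Denominator = 1 + 3*1.2^2/8 = 1 + 0.540000 = 1.540000
eta = 1.507500 / 1.540000
eta = 0.9789 m

0.9789


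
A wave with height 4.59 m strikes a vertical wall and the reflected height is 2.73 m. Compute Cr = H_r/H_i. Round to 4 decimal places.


Cr = H_r / H_i
Cr = 2.73 / 4.59
Cr = 0.5948

0.5948


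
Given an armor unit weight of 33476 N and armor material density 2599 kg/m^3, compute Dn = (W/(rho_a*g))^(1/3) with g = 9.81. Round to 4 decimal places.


V = W / (rho_a * g)
V = 33476 / (2599 * 9.81)
V = 33476 / 25496.19
V = 1.312980 m^3
Dn = V^(1/3) = 1.312980^(1/3)
Dn = 1.0950 m

1.0950


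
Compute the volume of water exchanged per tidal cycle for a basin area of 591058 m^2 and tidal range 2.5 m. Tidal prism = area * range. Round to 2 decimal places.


Tidal prism = Area * Tidal range
P = 591058 * 2.5
P = 1477645.00 m^3

1477645.00


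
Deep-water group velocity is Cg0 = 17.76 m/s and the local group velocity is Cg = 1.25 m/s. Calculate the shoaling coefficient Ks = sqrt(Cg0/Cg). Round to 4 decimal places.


Ks = sqrt(Cg0 / Cg)
Ks = sqrt(17.76 / 1.25)
Ks = sqrt(14.2080)
Ks = 3.7694

3.7694


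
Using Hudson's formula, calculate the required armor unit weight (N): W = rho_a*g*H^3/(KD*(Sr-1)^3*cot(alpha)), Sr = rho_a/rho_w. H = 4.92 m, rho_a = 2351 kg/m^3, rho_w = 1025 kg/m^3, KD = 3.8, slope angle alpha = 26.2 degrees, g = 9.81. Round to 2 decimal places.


Sr = rho_a / rho_w = 2351 / 1025 = 2.293659
(Sr - 1) = 1.293659
(Sr - 1)^3 = 2.165005
cot(26.2) = 1 / tan(26.2) = 1 / 0.492061 = 2.032268
Numerator = 2351 * 9.81 * 4.92^3 = 2746736.1593
Denominator = 3.8 * 2.165005 * 2.032268 = 16.719513
W = 2746736.1593 / 16.719513
W = 164283.26 N

164283.26


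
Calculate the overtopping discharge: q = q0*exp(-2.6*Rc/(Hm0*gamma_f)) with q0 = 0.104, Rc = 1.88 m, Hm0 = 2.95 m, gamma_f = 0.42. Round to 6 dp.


q = q0 * exp(-2.6 * Rc / (Hm0 * gamma_f))
Exponent = -2.6 * 1.88 / (2.95 * 0.42)
= -2.6 * 1.88 / 1.2390
= -3.945117
exp(-3.945117) = 0.019349
q = 0.104 * 0.019349
q = 0.002012 m^3/s/m

0.002012


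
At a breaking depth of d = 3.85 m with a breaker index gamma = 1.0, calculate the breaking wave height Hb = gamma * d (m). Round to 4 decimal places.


Hb = gamma * d
Hb = 1.0 * 3.85
Hb = 3.8500 m

3.8500


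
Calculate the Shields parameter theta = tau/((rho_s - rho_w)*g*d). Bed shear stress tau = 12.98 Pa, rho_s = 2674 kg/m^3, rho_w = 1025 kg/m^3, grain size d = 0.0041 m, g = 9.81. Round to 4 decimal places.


theta = tau / ((rho_s - rho_w) * g * d)
rho_s - rho_w = 2674 - 1025 = 1649
Denominator = 1649 * 9.81 * 0.0041 = 66.324429
theta = 12.98 / 66.324429
theta = 0.1957

0.1957


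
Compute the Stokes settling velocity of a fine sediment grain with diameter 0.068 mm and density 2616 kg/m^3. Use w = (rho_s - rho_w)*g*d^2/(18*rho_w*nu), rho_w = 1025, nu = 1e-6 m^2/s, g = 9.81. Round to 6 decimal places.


w = (rho_s - rho_w) * g * d^2 / (18 * rho_w * nu)
d = 0.068 mm = 0.000068 m
rho_s - rho_w = 2616 - 1025 = 1591
Numerator = 1591 * 9.81 * (0.000068)^2 = 0.000072170051
Denominator = 18 * 1025 * 1e-6 = 0.018450
w = 0.003912 m/s

0.003912


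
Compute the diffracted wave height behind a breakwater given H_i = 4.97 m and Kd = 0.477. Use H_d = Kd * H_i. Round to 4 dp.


H_d = Kd * H_i
H_d = 0.477 * 4.97
H_d = 2.3707 m

2.3707


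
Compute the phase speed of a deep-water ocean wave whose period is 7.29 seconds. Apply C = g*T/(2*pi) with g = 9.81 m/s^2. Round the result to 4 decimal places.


We use the deep-water celerity formula:
C = g * T / (2 * pi)
C = 9.81 * 7.29 / (2 * 3.14159...)
C = 71.514900 / 6.283185
C = 11.3819 m/s

11.3819


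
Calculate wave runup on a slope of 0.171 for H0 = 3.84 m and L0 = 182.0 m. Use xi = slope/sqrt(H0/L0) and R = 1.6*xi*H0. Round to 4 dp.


xi = slope / sqrt(H0/L0)
H0/L0 = 3.84/182.0 = 0.021099
sqrt(0.021099) = 0.145255
xi = 0.171 / 0.145255 = 1.177243
R = 1.6 * xi * H0 = 1.6 * 1.177243 * 3.84
R = 7.2330 m

7.2330


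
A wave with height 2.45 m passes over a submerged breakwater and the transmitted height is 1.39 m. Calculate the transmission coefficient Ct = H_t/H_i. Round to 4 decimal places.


Ct = H_t / H_i
Ct = 1.39 / 2.45
Ct = 0.5673

0.5673


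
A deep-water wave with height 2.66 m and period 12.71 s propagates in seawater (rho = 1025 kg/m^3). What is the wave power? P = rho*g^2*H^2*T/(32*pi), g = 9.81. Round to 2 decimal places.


P = rho * g^2 * H^2 * T / (32 * pi)
P = 1025 * 9.81^2 * 2.66^2 * 12.71 / (32 * pi)
P = 1025 * 96.2361 * 7.0756 * 12.71 / 100.53096
P = 88241.09 W/m

88241.09


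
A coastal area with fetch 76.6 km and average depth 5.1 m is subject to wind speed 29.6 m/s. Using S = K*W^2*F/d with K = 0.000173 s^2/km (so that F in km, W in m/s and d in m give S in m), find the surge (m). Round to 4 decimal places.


S = K * W^2 * F / d
W^2 = 29.6^2 = 876.16
S = 0.000173 * 876.16 * 76.6 / 5.1
Numerator = 0.000173 * 876.16 * 76.6 = 11.610697
S = 11.610697 / 5.1 = 2.2766 m

2.2766


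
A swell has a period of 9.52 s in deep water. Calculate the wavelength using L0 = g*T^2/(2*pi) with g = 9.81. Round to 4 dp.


L0 = g * T^2 / (2 * pi)
L0 = 9.81 * 9.52^2 / (2 * pi)
L0 = 9.81 * 90.6304 / 6.28319
L0 = 889.0842 / 6.28319
L0 = 141.5021 m

141.5021


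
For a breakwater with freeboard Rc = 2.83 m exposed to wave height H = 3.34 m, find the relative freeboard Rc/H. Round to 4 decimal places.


Relative freeboard = Rc / H
= 2.83 / 3.34
= 0.8473

0.8473


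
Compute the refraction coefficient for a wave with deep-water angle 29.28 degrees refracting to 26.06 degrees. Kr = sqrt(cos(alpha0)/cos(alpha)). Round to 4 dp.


Kr = sqrt(cos(alpha0) / cos(alpha))
cos(29.28) = 0.872240
cos(26.06) = 0.898334
Kr = sqrt(0.872240 / 0.898334)
Kr = sqrt(0.970952)
Kr = 0.9854

0.9854


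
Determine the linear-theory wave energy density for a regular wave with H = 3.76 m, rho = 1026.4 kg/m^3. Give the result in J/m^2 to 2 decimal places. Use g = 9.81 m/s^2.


E = (1/8) * rho * g * H^2
E = (1/8) * 1026.4 * 9.81 * 3.76^2
E = 0.125 * 1026.4 * 9.81 * 14.1376
E = 17793.91 J/m^2

17793.91


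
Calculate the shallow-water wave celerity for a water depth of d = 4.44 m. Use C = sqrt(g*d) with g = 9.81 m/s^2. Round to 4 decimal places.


Using the shallow-water approximation:
C = sqrt(g * d) = sqrt(9.81 * 4.44)
C = sqrt(43.5564)
C = 6.5997 m/s

6.5997


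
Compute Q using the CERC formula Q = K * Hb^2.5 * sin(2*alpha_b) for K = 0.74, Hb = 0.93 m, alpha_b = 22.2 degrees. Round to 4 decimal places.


Q = K * Hb^2.5 * sin(2 * alpha_b)
Hb^2.5 = 0.93^2.5 = 0.834079
sin(2 * 22.2) = sin(44.4) = 0.699663
Q = 0.74 * 0.834079 * 0.699663
Q = 0.4318 m^3/s

0.4318


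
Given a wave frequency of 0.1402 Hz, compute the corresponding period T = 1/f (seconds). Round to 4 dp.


T = 1 / f
T = 1 / 0.1402
T = 7.1327 s

7.1327


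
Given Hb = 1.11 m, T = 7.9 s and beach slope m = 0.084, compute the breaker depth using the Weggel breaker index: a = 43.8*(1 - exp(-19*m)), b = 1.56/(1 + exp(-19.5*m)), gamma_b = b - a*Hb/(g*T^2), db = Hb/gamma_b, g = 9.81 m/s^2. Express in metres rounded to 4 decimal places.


a = 43.8 * (1 - exp(-19 * m))
exp(-19 * 0.084) = exp(-1.5960) = 0.202706
a = 43.8 * (1 - 0.202706) = 34.921489
b = 1.56 / (1 + exp(-19.5 * m))
exp(-19.5 * 0.084) = exp(-1.6380) = 0.194368
b = 1.56 / (1 + 0.194368) = 1.306130
Hb / (g * T^2) = 1.11 / (9.81 * 7.9^2) = 1.11 / 612.2421 = 0.00181301
gamma_b = b - a * Hb/(g*T^2) = 1.306130 - 34.921489 * 0.00181301 = 1.242817
db = Hb / gamma_b = 1.11 / 1.242817
db = 0.8931 m

0.8931


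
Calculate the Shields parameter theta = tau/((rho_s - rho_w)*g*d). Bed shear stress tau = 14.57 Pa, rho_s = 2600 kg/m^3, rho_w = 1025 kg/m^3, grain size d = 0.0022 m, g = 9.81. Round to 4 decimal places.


theta = tau / ((rho_s - rho_w) * g * d)
rho_s - rho_w = 2600 - 1025 = 1575
Denominator = 1575 * 9.81 * 0.0022 = 33.991650
theta = 14.57 / 33.991650
theta = 0.4286

0.4286


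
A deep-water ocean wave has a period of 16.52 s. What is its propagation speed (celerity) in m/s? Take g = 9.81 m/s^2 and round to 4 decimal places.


We use the deep-water celerity formula:
C = g * T / (2 * pi)
C = 9.81 * 16.52 / (2 * 3.14159...)
C = 162.061200 / 6.283185
C = 25.7928 m/s

25.7928


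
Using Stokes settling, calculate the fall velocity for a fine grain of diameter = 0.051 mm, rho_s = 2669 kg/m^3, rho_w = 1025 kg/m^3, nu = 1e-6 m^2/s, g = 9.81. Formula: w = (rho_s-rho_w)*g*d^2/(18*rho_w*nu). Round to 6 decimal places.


w = (rho_s - rho_w) * g * d^2 / (18 * rho_w * nu)
d = 0.051 mm = 0.000051 m
rho_s - rho_w = 2669 - 1025 = 1644
Numerator = 1644 * 9.81 * (0.000051)^2 = 0.000041947992
Denominator = 18 * 1025 * 1e-6 = 0.018450
w = 0.002274 m/s

0.002274


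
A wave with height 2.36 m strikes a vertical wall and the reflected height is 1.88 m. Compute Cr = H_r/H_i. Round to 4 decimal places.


Cr = H_r / H_i
Cr = 1.88 / 2.36
Cr = 0.7966

0.7966


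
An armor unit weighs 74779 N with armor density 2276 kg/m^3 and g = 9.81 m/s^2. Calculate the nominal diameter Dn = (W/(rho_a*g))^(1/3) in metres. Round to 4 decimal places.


V = W / (rho_a * g)
V = 74779 / (2276 * 9.81)
V = 74779 / 22327.56
V = 3.349179 m^3
Dn = V^(1/3) = 3.349179^(1/3)
Dn = 1.4962 m

1.4962


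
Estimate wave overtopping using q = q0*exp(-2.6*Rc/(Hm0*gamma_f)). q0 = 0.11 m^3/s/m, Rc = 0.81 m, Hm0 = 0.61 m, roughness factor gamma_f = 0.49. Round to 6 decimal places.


q = q0 * exp(-2.6 * Rc / (Hm0 * gamma_f))
Exponent = -2.6 * 0.81 / (0.61 * 0.49)
= -2.6 * 0.81 / 0.2989
= -7.045835
exp(-7.045835) = 0.000871
q = 0.11 * 0.000871
q = 0.000096 m^3/s/m

0.000096


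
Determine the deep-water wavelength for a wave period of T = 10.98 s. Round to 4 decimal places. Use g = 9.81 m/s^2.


L0 = g * T^2 / (2 * pi)
L0 = 9.81 * 10.98^2 / (2 * pi)
L0 = 9.81 * 120.5604 / 6.28319
L0 = 1182.6975 / 6.28319
L0 = 188.2322 m

188.2322


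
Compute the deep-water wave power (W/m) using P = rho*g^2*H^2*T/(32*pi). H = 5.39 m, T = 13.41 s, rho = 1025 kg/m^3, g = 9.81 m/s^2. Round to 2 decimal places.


P = rho * g^2 * H^2 * T / (32 * pi)
P = 1025 * 9.81^2 * 5.39^2 * 13.41 / (32 * pi)
P = 1025 * 96.2361 * 29.0521 * 13.41 / 100.53096
P = 382268.35 W/m

382268.35


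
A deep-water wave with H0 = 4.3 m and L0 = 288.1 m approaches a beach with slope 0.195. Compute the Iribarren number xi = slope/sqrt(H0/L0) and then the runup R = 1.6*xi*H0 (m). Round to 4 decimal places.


xi = slope / sqrt(H0/L0)
H0/L0 = 4.3/288.1 = 0.014925
sqrt(0.014925) = 0.122169
xi = 0.195 / 0.122169 = 1.596144
R = 1.6 * xi * H0 = 1.6 * 1.596144 * 4.3
R = 10.9815 m

10.9815


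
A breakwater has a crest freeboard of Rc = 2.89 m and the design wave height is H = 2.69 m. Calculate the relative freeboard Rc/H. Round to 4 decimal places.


Relative freeboard = Rc / H
= 2.89 / 2.69
= 1.0743

1.0743


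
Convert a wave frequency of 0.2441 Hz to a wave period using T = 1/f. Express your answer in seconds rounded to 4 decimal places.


T = 1 / f
T = 1 / 0.2441
T = 4.0967 s

4.0967


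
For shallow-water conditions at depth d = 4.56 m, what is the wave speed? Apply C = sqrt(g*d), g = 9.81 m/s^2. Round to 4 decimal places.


Using the shallow-water approximation:
C = sqrt(g * d) = sqrt(9.81 * 4.56)
C = sqrt(44.7336)
C = 6.6883 m/s

6.6883


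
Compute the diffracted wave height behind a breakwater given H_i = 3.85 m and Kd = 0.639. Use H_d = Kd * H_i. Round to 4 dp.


H_d = Kd * H_i
H_d = 0.639 * 3.85
H_d = 2.4602 m

2.4602


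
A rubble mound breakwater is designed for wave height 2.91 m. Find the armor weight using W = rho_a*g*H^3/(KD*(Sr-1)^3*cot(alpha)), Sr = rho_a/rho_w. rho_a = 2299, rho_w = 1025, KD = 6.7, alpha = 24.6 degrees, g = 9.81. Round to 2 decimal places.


Sr = rho_a / rho_w = 2299 / 1025 = 2.242927
(Sr - 1) = 1.242927
(Sr - 1)^3 = 1.920157
cot(24.6) = 1 / tan(24.6) = 1 / 0.457836 = 2.184189
Numerator = 2299 * 9.81 * 2.91^3 = 555759.5646
Denominator = 6.7 * 1.920157 * 2.184189 = 28.099707
W = 555759.5646 / 28.099707
W = 19778.13 N

19778.13


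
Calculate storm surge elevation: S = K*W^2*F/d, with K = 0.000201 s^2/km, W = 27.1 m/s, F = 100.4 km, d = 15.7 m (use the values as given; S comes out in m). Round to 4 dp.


S = K * W^2 * F / d
W^2 = 27.1^2 = 734.41
S = 0.000201 * 734.41 * 100.4 / 15.7
Numerator = 0.000201 * 734.41 * 100.4 = 14.820688
S = 14.820688 / 15.7 = 0.9440 m

0.9440


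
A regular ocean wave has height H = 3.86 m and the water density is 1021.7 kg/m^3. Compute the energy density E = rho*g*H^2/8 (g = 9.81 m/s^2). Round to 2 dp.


E = (1/8) * rho * g * H^2
E = (1/8) * 1021.7 * 9.81 * 3.86^2
E = 0.125 * 1021.7 * 9.81 * 14.8996
E = 18667.11 J/m^2

18667.11


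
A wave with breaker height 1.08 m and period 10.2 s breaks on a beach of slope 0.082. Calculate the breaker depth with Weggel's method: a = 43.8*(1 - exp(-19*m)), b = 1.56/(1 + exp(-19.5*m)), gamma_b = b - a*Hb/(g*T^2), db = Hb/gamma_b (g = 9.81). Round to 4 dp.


a = 43.8 * (1 - exp(-19 * m))
exp(-19 * 0.082) = exp(-1.5580) = 0.210557
a = 43.8 * (1 - 0.210557) = 34.577614
b = 1.56 / (1 + exp(-19.5 * m))
exp(-19.5 * 0.082) = exp(-1.5990) = 0.202099
b = 1.56 / (1 + 0.202099) = 1.297731
Hb / (g * T^2) = 1.08 / (9.81 * 10.2^2) = 1.08 / 1020.6324 = 0.00105817
gamma_b = b - a * Hb/(g*T^2) = 1.297731 - 34.577614 * 0.00105817 = 1.261142
db = Hb / gamma_b = 1.08 / 1.261142
db = 0.8564 m

0.8564


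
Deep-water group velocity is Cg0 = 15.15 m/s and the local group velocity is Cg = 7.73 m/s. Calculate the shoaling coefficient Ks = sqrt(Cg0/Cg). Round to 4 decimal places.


Ks = sqrt(Cg0 / Cg)
Ks = sqrt(15.15 / 7.73)
Ks = sqrt(1.9599)
Ks = 1.4000

1.4000


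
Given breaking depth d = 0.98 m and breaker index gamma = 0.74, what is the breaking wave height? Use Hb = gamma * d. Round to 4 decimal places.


Hb = gamma * d
Hb = 0.74 * 0.98
Hb = 0.7252 m

0.7252


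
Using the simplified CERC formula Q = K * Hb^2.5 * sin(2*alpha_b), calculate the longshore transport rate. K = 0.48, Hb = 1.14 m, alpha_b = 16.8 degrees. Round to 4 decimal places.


Q = K * Hb^2.5 * sin(2 * alpha_b)
Hb^2.5 = 1.14^2.5 = 1.387593
sin(2 * 16.8) = sin(33.6) = 0.553392
Q = 0.48 * 1.387593 * 0.553392
Q = 0.3686 m^3/s

0.3686


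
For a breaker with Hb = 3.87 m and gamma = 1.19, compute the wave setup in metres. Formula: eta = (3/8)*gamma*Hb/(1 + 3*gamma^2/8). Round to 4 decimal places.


eta = (3/8) * gamma * Hb / (1 + 3*gamma^2/8)
Numerator = (3/8) * 1.19 * 3.87 = 1.726987
Denominator = 1 + 3*1.19^2/8 = 1 + 0.531038 = 1.531038
eta = 1.726987 / 1.531038
eta = 1.1280 m

1.1280
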